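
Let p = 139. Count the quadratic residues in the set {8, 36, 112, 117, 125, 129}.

5

(8/139) = -1 → non-residue.
(36/139) = +1 → QR.
(112/139) = +1 → QR.
(117/139) = +1 → QR.
(125/139) = +1 → QR.
(129/139) = +1 → QR.
Total quadratic residues among the 6: 5.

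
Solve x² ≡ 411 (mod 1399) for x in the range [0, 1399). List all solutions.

Since 1399 ≡ 3 (mod 4), a square root of 411 is 411^((1399+1)/4) = 411^350 mod 1399.
Repeated squaring: 411^2≡1041, 411^4≡855, 411^8≡747, 411^16≡1207, 411^32≡490, 411^64≡871, 411^128≡383, 411^256≡1193 (mod 1399).
411^350 = 411^(256+64+16+8+4+2) ≡ 422 (mod 1399).
Check: 422² = 178084 ≡ 411 (mod 1399). The two roots are 422 and 977.

422, 977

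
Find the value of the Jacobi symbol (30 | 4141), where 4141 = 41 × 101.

-1

Pull out 2: since 4141 ≡ 5 (mod 8), (2/4141) = -1.
Reciprocity: 15 ≡ 3 and 4141 ≡ 1 (mod 4), so (15/4141) = +(4141/15).
Reduce top mod 15: now compute (1/15).
Reached (1/15) = 1. Collecting the sign flips along the way, the symbol is -1.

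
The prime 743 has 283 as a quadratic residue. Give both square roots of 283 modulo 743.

120, 623

Since 743 ≡ 3 (mod 4), a square root of 283 is 283^((743+1)/4) = 283^186 mod 743.
Repeated squaring: 283^2≡588, 283^4≡249, 283^8≡332, 283^16≡260, 283^32≡730, 283^64≡169, 283^128≡327 (mod 743).
283^186 = 283^(128+32+16+8+2) ≡ 623 (mod 743).
Check: 623² = 388129 ≡ 283 (mod 743). The two roots are 120 and 623.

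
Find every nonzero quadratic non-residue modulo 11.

Square k = 1,…,5 (k and 11−k give the same square):
1²=1, 2²=4, 3²=9, 4²≡5, 5²≡3 (mod 11).
The residues are {1, 3, 4, 5, 9}; the non-residues are the remaining 5 nonzero classes.

2, 6, 7, 8, 10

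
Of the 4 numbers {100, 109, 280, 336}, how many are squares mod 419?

(100/419) = +1 → QR.
(109/419) = -1 → non-residue.
(280/419) = -1 → non-residue.
(336/419) = +1 → QR.
Total quadratic residues among the 4: 2.

2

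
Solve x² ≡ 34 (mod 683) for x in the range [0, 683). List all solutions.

Since 683 ≡ 3 (mod 4), a square root of 34 is 34^((683+1)/4) = 34^171 mod 683.
Repeated squaring: 34^2≡473, 34^4≡388, 34^8≡284, 34^16≡62, 34^32≡429, 34^64≡314, 34^128≡244 (mod 683).
34^171 = 34^(128+32+8+2+1) ≡ 248 (mod 683).
Check: 248² = 61504 ≡ 34 (mod 683). The two roots are 248 and 435.

248, 435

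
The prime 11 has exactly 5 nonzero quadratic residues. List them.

Square k = 1,…,5 (k and 11−k give the same square):
1²=1, 2²=4, 3²=9, 4²≡5, 5²≡3 (mod 11).
So the quadratic residues mod 11 are {1, 3, 4, 5, 9}.

1, 3, 4, 5, 9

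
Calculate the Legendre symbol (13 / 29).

1

Euler's criterion: (13/29) ≡ 13^14 (mod 29).
13^2 ≡ 24 (mod 29)
13^4 ≡ 25 (mod 29)
13^8 ≡ 16 (mod 29)
13^14 = 13^(8+4+2) ≡ 1 (mod 29).
Result is 1, so (13/29) = 1.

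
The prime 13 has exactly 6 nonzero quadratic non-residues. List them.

Square k = 1,…,6 (k and 13−k give the same square):
1²=1, 2²=4, 3²=9, 4²≡3, 5²≡12, 6²≡10 (mod 13).
The residues are {1, 3, 4, 9, 10, 12}; the non-residues are the remaining 6 nonzero classes.

2, 5, 6, 7, 8, 11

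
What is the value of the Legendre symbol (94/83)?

First reduce: 94 ≡ 11 (mod 83).
Reciprocity: 11 ≡ 3 and 83 ≡ 3 (mod 4), so (11/83) = −(83/11).
Reduce top mod 11: now compute (6/11).
Pull out 2: since 11 ≡ 3 (mod 8), (2/11) = -1.
Reciprocity: 3 ≡ 3 and 11 ≡ 3 (mod 4), so (3/11) = −(11/3).
Reduce top mod 3: now compute (2/3).
Pull out 2: since 3 ≡ 3 (mod 8), (2/3) = -1.
Reached (1/3) = 1. Collecting the sign flips along the way, the symbol is +1.

1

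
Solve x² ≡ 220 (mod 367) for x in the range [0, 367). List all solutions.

68, 299

Since 367 ≡ 3 (mod 4), a square root of 220 is 220^((367+1)/4) = 220^92 mod 367.
Repeated squaring: 220^2≡323, 220^4≡101, 220^8≡292, 220^16≡120, 220^32≡87, 220^64≡229 (mod 367).
220^92 = 220^(64+16+8+4) ≡ 299 (mod 367).
Check: 299² = 89401 ≡ 220 (mod 367). The two roots are 68 and 299.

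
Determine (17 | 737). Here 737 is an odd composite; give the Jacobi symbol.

-1

Reciprocity: 17 ≡ 1 and 737 ≡ 1 (mod 4), so (17/737) = +(737/17).
Reduce top mod 17: now compute (6/17).
Pull out 2: since 17 ≡ 1 (mod 8), (2/17) = +1.
Reciprocity: 3 ≡ 3 and 17 ≡ 1 (mod 4), so (3/17) = +(17/3).
Reduce top mod 3: now compute (2/3).
Pull out 2: since 3 ≡ 3 (mod 8), (2/3) = -1.
Reached (1/3) = 1. Collecting the sign flips along the way, the symbol is -1.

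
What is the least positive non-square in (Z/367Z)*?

(2/367) = +1, so 2 is a residue.
(3/367) = −1, so 3 is the smallest positive non-residue mod 367.

3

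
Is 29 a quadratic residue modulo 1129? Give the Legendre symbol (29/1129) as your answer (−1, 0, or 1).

Euler's criterion: (29/1129) ≡ 29^564 (mod 1129).
29^2 ≡ 841 (mod 1129)
29^4 ≡ 527 (mod 1129)
29^8 ≡ 1124 (mod 1129)
29^16 ≡ 25 (mod 1129)
29^32 ≡ 625 (mod 1129)
29^64 ≡ 1120 (mod 1129)
29^128 ≡ 81 (mod 1129)
29^256 ≡ 916 (mod 1129)
29^512 ≡ 209 (mod 1129)
29^564 = 29^(512+32+16+4) ≡ 1128 (mod 1129).
Result is 1128 ≡ −1, so (29/1129) = −1.

-1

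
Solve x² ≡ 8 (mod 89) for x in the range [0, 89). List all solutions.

39, 50

89 ≡ 1 (mod 4), so we find a root by search.
Trying successive values, 39² = 1521 ≡ 8 (mod 89). The other root is 89 − 39 = 50.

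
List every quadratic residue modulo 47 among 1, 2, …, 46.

Square k = 1,…,23 (k and 47−k give the same square):
1²=1, 2²=4, 3²=9, 4²=16, 5²=25, 6²=36, 7²≡2, 8²≡17, 9²≡34, 10²≡6, 11²≡27, 12²≡3, 13²≡28, 14²≡8, 15²≡37, 16²≡21, 17²≡7, 18²≡42, 19²≡32, 20²≡24, 21²≡18, 22²≡14, 23²≡12 (mod 47).
So the quadratic residues mod 47 are {1, 2, 3, 4, 6, 7, 8, 9, 12, 14, 16, 17, 18, 21, 24, 25, 27, 28, 32, 34, 36, 37, 42}.

1,2,3,4,6,7,8,9,12,14,16,17,18,21,24,25,27,28,32,34,36,37,42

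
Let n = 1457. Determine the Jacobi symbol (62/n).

0

Pull out 2: since 1457 ≡ 1 (mod 8), (2/1457) = +1.
Reciprocity: 31 ≡ 3 and 1457 ≡ 1 (mod 4), so (31/1457) = +(1457/31).
Reduce top mod 31: now compute (0/31).
Top reduces to 0: gcd > 1, so the symbol is 0.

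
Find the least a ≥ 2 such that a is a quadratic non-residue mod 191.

7

(2/191) = +1, so 2 is a residue.
(3/191) = +1, so 3 is a residue.
(4/191) = +1, so 4 is a residue.
(5/191) = +1, so 5 is a residue.
(6/191) = +1, so 6 is a residue.
(7/191) = −1, so 7 is the smallest positive non-residue mod 191.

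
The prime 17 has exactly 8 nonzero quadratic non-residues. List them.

Square k = 1,…,8 (k and 17−k give the same square):
1²=1, 2²=4, 3²=9, 4²=16, 5²≡8, 6²≡2, 7²≡15, 8²≡13 (mod 17).
The residues are {1, 2, 4, 8, 9, 13, 15, 16}; the non-residues are the remaining 8 nonzero classes.

3 5 6 7 10 11 12 14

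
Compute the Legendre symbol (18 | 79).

1

Pull out 2: since 79 ≡ 7 (mod 8), (2/79) = +1.
Reciprocity: 9 ≡ 1 and 79 ≡ 3 (mod 4), so (9/79) = +(79/9).
Reduce top mod 9: now compute (7/9).
Reciprocity: 7 ≡ 3 and 9 ≡ 1 (mod 4), so (7/9) = +(9/7).
Reduce top mod 7: now compute (2/7).
Pull out 2: since 7 ≡ 7 (mod 8), (2/7) = +1.
Reached (1/7) = 1. Collecting the sign flips along the way, the symbol is +1.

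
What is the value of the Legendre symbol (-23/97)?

-1

Euler's criterion: (-23/97) ≡ 74^48 (mod 97).
74^2 ≡ 44 (mod 97)
74^4 ≡ 93 (mod 97)
74^8 ≡ 16 (mod 97)
74^16 ≡ 62 (mod 97)
74^32 ≡ 61 (mod 97)
74^48 = 74^(32+16) ≡ 96 (mod 97).
Result is 96 ≡ −1, so (-23/97) = −1.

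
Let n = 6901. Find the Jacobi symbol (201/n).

0

Reciprocity: 201 ≡ 1 and 6901 ≡ 1 (mod 4), so (201/6901) = +(6901/201).
Reduce top mod 201: now compute (67/201).
Reciprocity: 67 ≡ 3 and 201 ≡ 1 (mod 4), so (67/201) = +(201/67).
Reduce top mod 67: now compute (0/67).
Top reduces to 0: gcd > 1, so the symbol is 0.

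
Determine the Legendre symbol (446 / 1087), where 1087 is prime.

Pull out 2: since 1087 ≡ 7 (mod 8), (2/1087) = +1.
Reciprocity: 223 ≡ 3 and 1087 ≡ 3 (mod 4), so (223/1087) = −(1087/223).
Reduce top mod 223: now compute (195/223).
Reciprocity: 195 ≡ 3 and 223 ≡ 3 (mod 4), so (195/223) = −(223/195).
Reduce top mod 195: now compute (28/195).
Pull out 2^2: since 195 ≡ 3 (mod 8), (2/195) = -1, so (2/195)^2 = +1.
Reciprocity: 7 ≡ 3 and 195 ≡ 3 (mod 4), so (7/195) = −(195/7).
Reduce top mod 7: now compute (6/7).
Pull out 2: since 7 ≡ 7 (mod 8), (2/7) = +1.
Reciprocity: 3 ≡ 3 and 7 ≡ 3 (mod 4), so (3/7) = −(7/3).
Reduce top mod 3: now compute (1/3).
Reached (1/3) = 1. Collecting the sign flips along the way, the symbol is +1.

1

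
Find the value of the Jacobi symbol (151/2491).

Reciprocity: 151 ≡ 3 and 2491 ≡ 3 (mod 4), so (151/2491) = −(2491/151).
Reduce top mod 151: now compute (75/151).
Reciprocity: 75 ≡ 3 and 151 ≡ 3 (mod 4), so (75/151) = −(151/75).
Reduce top mod 75: now compute (1/75).
Reached (1/75) = 1. Collecting the sign flips along the way, the symbol is +1.

1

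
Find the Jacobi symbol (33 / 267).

0

Reciprocity: 33 ≡ 1 and 267 ≡ 3 (mod 4), so (33/267) = +(267/33).
Reduce top mod 33: now compute (3/33).
Reciprocity: 3 ≡ 3 and 33 ≡ 1 (mod 4), so (3/33) = +(33/3).
Reduce top mod 3: now compute (0/3).
Top reduces to 0: gcd > 1, so the symbol is 0.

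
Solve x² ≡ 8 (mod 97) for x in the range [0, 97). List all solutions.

97 ≡ 1 (mod 4), so we find a root by search.
Trying successive values, 28² = 784 ≡ 8 (mod 97). The other root is 97 − 28 = 69.

28, 69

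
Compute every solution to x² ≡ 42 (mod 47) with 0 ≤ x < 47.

18, 29

Since 47 ≡ 3 (mod 4), a square root of 42 is 42^((47+1)/4) = 42^12 mod 47.
Repeated squaring: 42^2≡25, 42^4≡14, 42^8≡8 (mod 47).
42^12 = 42^(8+4) ≡ 18 (mod 47).
Check: 18² = 324 ≡ 42 (mod 47). The two roots are 18 and 29.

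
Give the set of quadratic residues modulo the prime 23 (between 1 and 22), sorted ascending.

1,2,3,4,6,8,9,12,13,16,18

Square k = 1,…,11 (k and 23−k give the same square):
1²=1, 2²=4, 3²=9, 4²=16, 5²≡2, 6²≡13, 7²≡3, 8²≡18, 9²≡12, 10²≡8, 11²≡6 (mod 23).
So the quadratic residues mod 23 are {1, 2, 3, 4, 6, 8, 9, 12, 13, 16, 18}.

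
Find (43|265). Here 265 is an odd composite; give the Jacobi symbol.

-1

Reciprocity: 43 ≡ 3 and 265 ≡ 1 (mod 4), so (43/265) = +(265/43).
Reduce top mod 43: now compute (7/43).
Reciprocity: 7 ≡ 3 and 43 ≡ 3 (mod 4), so (7/43) = −(43/7).
Reduce top mod 7: now compute (1/7).
Reached (1/7) = 1. Collecting the sign flips along the way, the symbol is -1.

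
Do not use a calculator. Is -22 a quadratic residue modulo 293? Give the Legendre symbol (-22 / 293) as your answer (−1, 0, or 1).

1

First reduce: -22 ≡ 271 (mod 293).
Reciprocity: 271 ≡ 3 and 293 ≡ 1 (mod 4), so (271/293) = +(293/271).
Reduce top mod 271: now compute (22/271).
Pull out 2: since 271 ≡ 7 (mod 8), (2/271) = +1.
Reciprocity: 11 ≡ 3 and 271 ≡ 3 (mod 4), so (11/271) = −(271/11).
Reduce top mod 11: now compute (7/11).
Reciprocity: 7 ≡ 3 and 11 ≡ 3 (mod 4), so (7/11) = −(11/7).
Reduce top mod 7: now compute (4/7).
Pull out 2^2: since 7 ≡ 7 (mod 8), (2/7) = +1, so (2/7)^2 = +1.
Reached (1/7) = 1. Collecting the sign flips along the way, the symbol is +1.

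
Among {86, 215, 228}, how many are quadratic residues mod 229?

(86/229) = -1 → non-residue.
(215/229) = +1 → QR.
(228/229) = +1 → QR.
Total quadratic residues among the 3: 2.

2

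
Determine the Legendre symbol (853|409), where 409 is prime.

First reduce: 853 ≡ 35 (mod 409).
Reciprocity: 35 ≡ 3 and 409 ≡ 1 (mod 4), so (35/409) = +(409/35).
Reduce top mod 35: now compute (24/35).
Pull out 2^3: since 35 ≡ 3 (mod 8), (2/35) = -1, so (2/35)^3 = -1.
Reciprocity: 3 ≡ 3 and 35 ≡ 3 (mod 4), so (3/35) = −(35/3).
Reduce top mod 3: now compute (2/3).
Pull out 2: since 3 ≡ 3 (mod 8), (2/3) = -1.
Reached (1/3) = 1. Collecting the sign flips along the way, the symbol is -1.

-1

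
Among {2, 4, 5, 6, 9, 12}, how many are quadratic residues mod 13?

3

(2/13) = -1 → non-residue.
(4/13) = +1 → QR.
(5/13) = -1 → non-residue.
(6/13) = -1 → non-residue.
(9/13) = +1 → QR.
(12/13) = +1 → QR.
Total quadratic residues among the 6: 3.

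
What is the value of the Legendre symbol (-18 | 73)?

Euler's criterion: (-18/73) ≡ 55^36 (mod 73).
55^2 ≡ 32 (mod 73)
55^4 ≡ 2 (mod 73)
55^8 ≡ 4 (mod 73)
55^16 ≡ 16 (mod 73)
55^32 ≡ 37 (mod 73)
55^36 = 55^(32+4) ≡ 1 (mod 73).
Result is 1, so (-18/73) = 1.

1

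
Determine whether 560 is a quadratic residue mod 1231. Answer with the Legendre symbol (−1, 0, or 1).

1

Pull out 2^4: since 1231 ≡ 7 (mod 8), (2/1231) = +1, so (2/1231)^4 = +1.
Reciprocity: 35 ≡ 3 and 1231 ≡ 3 (mod 4), so (35/1231) = −(1231/35).
Reduce top mod 35: now compute (6/35).
Pull out 2: since 35 ≡ 3 (mod 8), (2/35) = -1.
Reciprocity: 3 ≡ 3 and 35 ≡ 3 (mod 4), so (3/35) = −(35/3).
Reduce top mod 3: now compute (2/3).
Pull out 2: since 3 ≡ 3 (mod 8), (2/3) = -1.
Reached (1/3) = 1. Collecting the sign flips along the way, the symbol is +1.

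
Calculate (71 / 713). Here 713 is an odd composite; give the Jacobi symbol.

1

Reciprocity: 71 ≡ 3 and 713 ≡ 1 (mod 4), so (71/713) = +(713/71).
Reduce top mod 71: now compute (3/71).
Reciprocity: 3 ≡ 3 and 71 ≡ 3 (mod 4), so (3/71) = −(71/3).
Reduce top mod 3: now compute (2/3).
Pull out 2: since 3 ≡ 3 (mod 8), (2/3) = -1.
Reached (1/3) = 1. Collecting the sign flips along the way, the symbol is +1.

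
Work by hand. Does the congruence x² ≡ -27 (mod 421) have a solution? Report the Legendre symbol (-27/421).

First reduce: -27 ≡ 394 (mod 421).
Pull out 2: since 421 ≡ 5 (mod 8), (2/421) = -1.
Reciprocity: 197 ≡ 1 and 421 ≡ 1 (mod 4), so (197/421) = +(421/197).
Reduce top mod 197: now compute (27/197).
Reciprocity: 27 ≡ 3 and 197 ≡ 1 (mod 4), so (27/197) = +(197/27).
Reduce top mod 27: now compute (8/27).
Pull out 2^3: since 27 ≡ 3 (mod 8), (2/27) = -1, so (2/27)^3 = -1.
Reached (1/27) = 1. Collecting the sign flips along the way, the symbol is +1.

1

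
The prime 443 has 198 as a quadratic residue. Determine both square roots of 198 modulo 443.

80, 363

Since 443 ≡ 3 (mod 4), a square root of 198 is 198^((443+1)/4) = 198^111 mod 443.
Repeated squaring: 198^2≡220, 198^4≡113, 198^8≡365, 198^16≡325, 198^32≡191, 198^64≡155 (mod 443).
198^111 = 198^(64+32+8+4+2+1) ≡ 363 (mod 443).
Check: 363² = 131769 ≡ 198 (mod 443). The two roots are 80 and 363.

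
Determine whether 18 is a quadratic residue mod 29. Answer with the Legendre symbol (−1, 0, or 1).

Pull out 2: since 29 ≡ 5 (mod 8), (2/29) = -1.
Reciprocity: 9 ≡ 1 and 29 ≡ 1 (mod 4), so (9/29) = +(29/9).
Reduce top mod 9: now compute (2/9).
Pull out 2: since 9 ≡ 1 (mod 8), (2/9) = +1.
Reached (1/9) = 1. Collecting the sign flips along the way, the symbol is -1.

-1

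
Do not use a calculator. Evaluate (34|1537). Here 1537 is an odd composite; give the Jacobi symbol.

-1

Pull out 2: since 1537 ≡ 1 (mod 8), (2/1537) = +1.
Reciprocity: 17 ≡ 1 and 1537 ≡ 1 (mod 4), so (17/1537) = +(1537/17).
Reduce top mod 17: now compute (7/17).
Reciprocity: 7 ≡ 3 and 17 ≡ 1 (mod 4), so (7/17) = +(17/7).
Reduce top mod 7: now compute (3/7).
Reciprocity: 3 ≡ 3 and 7 ≡ 3 (mod 4), so (3/7) = −(7/3).
Reduce top mod 3: now compute (1/3).
Reached (1/3) = 1. Collecting the sign flips along the way, the symbol is -1.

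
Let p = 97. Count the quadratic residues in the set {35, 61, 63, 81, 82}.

3

(35/97) = +1 → QR.
(61/97) = +1 → QR.
(63/97) = -1 → non-residue.
(81/97) = +1 → QR.
(82/97) = -1 → non-residue.
Total quadratic residues among the 5: 3.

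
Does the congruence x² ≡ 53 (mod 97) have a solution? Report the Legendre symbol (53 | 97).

Reciprocity: 53 ≡ 1 and 97 ≡ 1 (mod 4), so (53/97) = +(97/53).
Reduce top mod 53: now compute (44/53).
Pull out 2^2: since 53 ≡ 5 (mod 8), (2/53) = -1, so (2/53)^2 = +1.
Reciprocity: 11 ≡ 3 and 53 ≡ 1 (mod 4), so (11/53) = +(53/11).
Reduce top mod 11: now compute (9/11).
Reciprocity: 9 ≡ 1 and 11 ≡ 3 (mod 4), so (9/11) = +(11/9).
Reduce top mod 9: now compute (2/9).
Pull out 2: since 9 ≡ 1 (mod 8), (2/9) = +1.
Reached (1/9) = 1. Collecting the sign flips along the way, the symbol is +1.

1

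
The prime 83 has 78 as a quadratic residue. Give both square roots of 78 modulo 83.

Since 83 ≡ 3 (mod 4), a square root of 78 is 78^((83+1)/4) = 78^21 mod 83.
Repeated squaring: 78^2≡25, 78^4≡44, 78^8≡27, 78^16≡65 (mod 83).
78^21 = 78^(16+4+1) ≡ 59 (mod 83).
Check: 59² = 3481 ≡ 78 (mod 83). The two roots are 24 and 59.

24, 59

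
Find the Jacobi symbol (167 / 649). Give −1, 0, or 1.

-1

Reciprocity: 167 ≡ 3 and 649 ≡ 1 (mod 4), so (167/649) = +(649/167).
Reduce top mod 167: now compute (148/167).
Pull out 2^2: since 167 ≡ 7 (mod 8), (2/167) = +1, so (2/167)^2 = +1.
Reciprocity: 37 ≡ 1 and 167 ≡ 3 (mod 4), so (37/167) = +(167/37).
Reduce top mod 37: now compute (19/37).
Reciprocity: 19 ≡ 3 and 37 ≡ 1 (mod 4), so (19/37) = +(37/19).
Reduce top mod 19: now compute (18/19).
Pull out 2: since 19 ≡ 3 (mod 8), (2/19) = -1.
Reciprocity: 9 ≡ 1 and 19 ≡ 3 (mod 4), so (9/19) = +(19/9).
Reduce top mod 9: now compute (1/9).
Reached (1/9) = 1. Collecting the sign flips along the way, the symbol is -1.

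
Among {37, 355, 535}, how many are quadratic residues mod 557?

1

(37/557) = -1 → non-residue.
(355/557) = -1 → non-residue.
(535/557) = +1 → QR.
Total quadratic residues among the 3: 1.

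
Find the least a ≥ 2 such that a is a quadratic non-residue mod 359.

7

(2/359) = +1, so 2 is a residue.
(3/359) = +1, so 3 is a residue.
(4/359) = +1, so 4 is a residue.
(5/359) = +1, so 5 is a residue.
(6/359) = +1, so 6 is a residue.
(7/359) = −1, so 7 is the smallest positive non-residue mod 359.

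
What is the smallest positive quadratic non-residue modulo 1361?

3

(2/1361) = +1, so 2 is a residue.
(3/1361) = −1, so 3 is the smallest positive non-residue mod 1361.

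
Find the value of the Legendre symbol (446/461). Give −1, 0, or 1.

-1

Pull out 2: since 461 ≡ 5 (mod 8), (2/461) = -1.
Reciprocity: 223 ≡ 3 and 461 ≡ 1 (mod 4), so (223/461) = +(461/223).
Reduce top mod 223: now compute (15/223).
Reciprocity: 15 ≡ 3 and 223 ≡ 3 (mod 4), so (15/223) = −(223/15).
Reduce top mod 15: now compute (13/15).
Reciprocity: 13 ≡ 1 and 15 ≡ 3 (mod 4), so (13/15) = +(15/13).
Reduce top mod 13: now compute (2/13).
Pull out 2: since 13 ≡ 5 (mod 8), (2/13) = -1.
Reached (1/13) = 1. Collecting the sign flips along the way, the symbol is -1.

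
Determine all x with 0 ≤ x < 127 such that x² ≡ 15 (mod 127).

53, 74

Since 127 ≡ 3 (mod 4), a square root of 15 is 15^((127+1)/4) = 15^32 mod 127.
Repeated squaring: 15^2≡98, 15^4≡79, 15^8≡18, 15^16≡70, 15^32≡74 (mod 127).
15^32 = 15^(32) ≡ 74 (mod 127).
Check: 74² = 5476 ≡ 15 (mod 127). The two roots are 53 and 74.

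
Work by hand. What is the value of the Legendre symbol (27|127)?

Euler's criterion: (27/127) ≡ 27^63 (mod 127).
27^2 ≡ 94 (mod 127)
27^4 ≡ 73 (mod 127)
27^8 ≡ 122 (mod 127)
27^16 ≡ 25 (mod 127)
27^32 ≡ 117 (mod 127)
27^63 = 27^(32+16+8+4+2+1) ≡ 126 (mod 127).
Result is 126 ≡ −1, so (27/127) = −1.

-1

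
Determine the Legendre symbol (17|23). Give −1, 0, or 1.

Euler's criterion: (17/23) ≡ 17^11 (mod 23).
17^2 ≡ 13 (mod 23)
17^4 ≡ 8 (mod 23)
17^8 ≡ 18 (mod 23)
17^11 = 17^(8+2+1) ≡ 22 (mod 23).
Result is 22 ≡ −1, so (17/23) = −1.

-1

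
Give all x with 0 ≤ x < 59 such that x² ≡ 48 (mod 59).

15, 44

Since 59 ≡ 3 (mod 4), a square root of 48 is 48^((59+1)/4) = 48^15 mod 59.
Repeated squaring: 48^2≡3, 48^4≡9, 48^8≡22 (mod 59).
48^15 = 48^(8+4+2+1) ≡ 15 (mod 59).
Check: 15² = 225 ≡ 48 (mod 59). The two roots are 15 and 44.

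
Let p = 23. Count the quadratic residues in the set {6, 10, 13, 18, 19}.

3

(6/23) = +1 → QR.
(10/23) = -1 → non-residue.
(13/23) = +1 → QR.
(18/23) = +1 → QR.
(19/23) = -1 → non-residue.
Total quadratic residues among the 5: 3.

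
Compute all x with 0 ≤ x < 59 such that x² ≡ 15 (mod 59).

Since 59 ≡ 3 (mod 4), a square root of 15 is 15^((59+1)/4) = 15^15 mod 59.
Repeated squaring: 15^2≡48, 15^4≡3, 15^8≡9 (mod 59).
15^15 = 15^(8+4+2+1) ≡ 29 (mod 59).
Check: 29² = 841 ≡ 15 (mod 59). The two roots are 29 and 30.

29, 30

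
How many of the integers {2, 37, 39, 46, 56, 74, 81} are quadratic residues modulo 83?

(2/83) = -1 → non-residue.
(37/83) = +1 → QR.
(39/83) = -1 → non-residue.
(46/83) = -1 → non-residue.
(56/83) = -1 → non-residue.
(74/83) = -1 → non-residue.
(81/83) = +1 → QR.
Total quadratic residues among the 7: 2.

2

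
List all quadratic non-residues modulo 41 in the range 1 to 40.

Square k = 1,…,20 (k and 41−k give the same square):
1²=1, 2²=4, 3²=9, 4²=16, 5²=25, 6²=36, 7²≡8, 8²≡23, 9²≡40, 10²≡18, 11²≡39, 12²≡21, 13²≡5, 14²≡32, 15²≡20, 16²≡10, 17²≡2, 18²≡37, 19²≡33, 20²≡31 (mod 41).
The residues are {1, 2, 4, 5, 8, 9, 10, 16, 18, 20, 21, 23, 25, 31, 32, 33, 36, 37, 39, 40}; the non-residues are the remaining 20 nonzero classes.

3, 6, 7, 11, 12, 13, 14, 15, 17, 19, 22, 24, 26, 27, 28, 29, 30, 34, 35, 38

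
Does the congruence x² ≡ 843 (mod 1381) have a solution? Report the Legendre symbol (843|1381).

Reciprocity: 843 ≡ 3 and 1381 ≡ 1 (mod 4), so (843/1381) = +(1381/843).
Reduce top mod 843: now compute (538/843).
Pull out 2: since 843 ≡ 3 (mod 8), (2/843) = -1.
Reciprocity: 269 ≡ 1 and 843 ≡ 3 (mod 4), so (269/843) = +(843/269).
Reduce top mod 269: now compute (36/269).
Pull out 2^2: since 269 ≡ 5 (mod 8), (2/269) = -1, so (2/269)^2 = +1.
Reciprocity: 9 ≡ 1 and 269 ≡ 1 (mod 4), so (9/269) = +(269/9).
Reduce top mod 9: now compute (8/9).
Pull out 2^3: since 9 ≡ 1 (mod 8), (2/9) = +1, so (2/9)^3 = +1.
Reached (1/9) = 1. Collecting the sign flips along the way, the symbol is -1.

-1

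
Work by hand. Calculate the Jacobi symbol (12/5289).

0

Pull out 2^2: since 5289 ≡ 1 (mod 8), (2/5289) = +1, so (2/5289)^2 = +1.
Reciprocity: 3 ≡ 3 and 5289 ≡ 1 (mod 4), so (3/5289) = +(5289/3).
Reduce top mod 3: now compute (0/3).
Top reduces to 0: gcd > 1, so the symbol is 0.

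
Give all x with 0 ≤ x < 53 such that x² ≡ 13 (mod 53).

15, 38

53 ≡ 1 (mod 4), so we find a root by search.
Trying successive values, 15² = 225 ≡ 13 (mod 53). The other root is 53 − 15 = 38.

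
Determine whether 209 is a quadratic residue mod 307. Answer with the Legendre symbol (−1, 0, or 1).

1

Reciprocity: 209 ≡ 1 and 307 ≡ 3 (mod 4), so (209/307) = +(307/209).
Reduce top mod 209: now compute (98/209).
Pull out 2: since 209 ≡ 1 (mod 8), (2/209) = +1.
Reciprocity: 49 ≡ 1 and 209 ≡ 1 (mod 4), so (49/209) = +(209/49).
Reduce top mod 49: now compute (13/49).
Reciprocity: 13 ≡ 1 and 49 ≡ 1 (mod 4), so (13/49) = +(49/13).
Reduce top mod 13: now compute (10/13).
Pull out 2: since 13 ≡ 5 (mod 8), (2/13) = -1.
Reciprocity: 5 ≡ 1 and 13 ≡ 1 (mod 4), so (5/13) = +(13/5).
Reduce top mod 5: now compute (3/5).
Reciprocity: 3 ≡ 3 and 5 ≡ 1 (mod 4), so (3/5) = +(5/3).
Reduce top mod 3: now compute (2/3).
Pull out 2: since 3 ≡ 3 (mod 8), (2/3) = -1.
Reached (1/3) = 1. Collecting the sign flips along the way, the symbol is +1.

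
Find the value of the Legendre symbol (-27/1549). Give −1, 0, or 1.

1

First reduce: -27 ≡ 1522 (mod 1549).
Pull out 2: since 1549 ≡ 5 (mod 8), (2/1549) = -1.
Reciprocity: 761 ≡ 1 and 1549 ≡ 1 (mod 4), so (761/1549) = +(1549/761).
Reduce top mod 761: now compute (27/761).
Reciprocity: 27 ≡ 3 and 761 ≡ 1 (mod 4), so (27/761) = +(761/27).
Reduce top mod 27: now compute (5/27).
Reciprocity: 5 ≡ 1 and 27 ≡ 3 (mod 4), so (5/27) = +(27/5).
Reduce top mod 5: now compute (2/5).
Pull out 2: since 5 ≡ 5 (mod 8), (2/5) = -1.
Reached (1/5) = 1. Collecting the sign flips along the way, the symbol is +1.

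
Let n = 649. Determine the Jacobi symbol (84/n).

Pull out 2^2: since 649 ≡ 1 (mod 8), (2/649) = +1, so (2/649)^2 = +1.
Reciprocity: 21 ≡ 1 and 649 ≡ 1 (mod 4), so (21/649) = +(649/21).
Reduce top mod 21: now compute (19/21).
Reciprocity: 19 ≡ 3 and 21 ≡ 1 (mod 4), so (19/21) = +(21/19).
Reduce top mod 19: now compute (2/19).
Pull out 2: since 19 ≡ 3 (mod 8), (2/19) = -1.
Reached (1/19) = 1. Collecting the sign flips along the way, the symbol is -1.

-1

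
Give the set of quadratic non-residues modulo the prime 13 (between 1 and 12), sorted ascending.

Square k = 1,…,6 (k and 13−k give the same square):
1²=1, 2²=4, 3²=9, 4²≡3, 5²≡12, 6²≡10 (mod 13).
The residues are {1, 3, 4, 9, 10, 12}; the non-residues are the remaining 6 nonzero classes.

2,5,6,7,8,11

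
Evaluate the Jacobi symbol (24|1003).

Pull out 2^3: since 1003 ≡ 3 (mod 8), (2/1003) = -1, so (2/1003)^3 = -1.
Reciprocity: 3 ≡ 3 and 1003 ≡ 3 (mod 4), so (3/1003) = −(1003/3).
Reduce top mod 3: now compute (1/3).
Reached (1/3) = 1. Collecting the sign flips along the way, the symbol is +1.

1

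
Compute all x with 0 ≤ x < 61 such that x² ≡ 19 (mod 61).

61 ≡ 1 (mod 4), so we find a root by search.
Trying successive values, 18² = 324 ≡ 19 (mod 61). The other root is 61 − 18 = 43.

18, 43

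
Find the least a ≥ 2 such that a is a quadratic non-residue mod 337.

5

(2/337) = +1, so 2 is a residue.
(3/337) = +1, so 3 is a residue.
(4/337) = +1, so 4 is a residue.
(5/337) = −1, so 5 is the smallest positive non-residue mod 337.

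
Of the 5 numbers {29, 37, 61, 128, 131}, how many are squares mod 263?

3

(29/263) = -1 → non-residue.
(37/263) = +1 → QR.
(61/263) = +1 → QR.
(128/263) = +1 → QR.
(131/263) = -1 → non-residue.
Total quadratic residues among the 5: 3.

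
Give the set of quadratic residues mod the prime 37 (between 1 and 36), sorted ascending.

Square k = 1,…,18 (k and 37−k give the same square):
1²=1, 2²=4, 3²=9, 4²=16, 5²=25, 6²=36, 7²≡12, 8²≡27, 9²≡7, 10²≡26, 11²≡10, 12²≡33, 13²≡21, 14²≡11, 15²≡3, 16²≡34, 17²≡30, 18²≡28 (mod 37).
So the quadratic residues mod 37 are {1, 3, 4, 7, 9, 10, 11, 12, 16, 21, 25, 26, 27, 28, 30, 33, 34, 36}.

1 3 4 7 9 10 11 12 16 21 25 26 27 28 30 33 34 36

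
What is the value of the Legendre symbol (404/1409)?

Pull out 2^2: since 1409 ≡ 1 (mod 8), (2/1409) = +1, so (2/1409)^2 = +1.
Reciprocity: 101 ≡ 1 and 1409 ≡ 1 (mod 4), so (101/1409) = +(1409/101).
Reduce top mod 101: now compute (96/101).
Pull out 2^5: since 101 ≡ 5 (mod 8), (2/101) = -1, so (2/101)^5 = -1.
Reciprocity: 3 ≡ 3 and 101 ≡ 1 (mod 4), so (3/101) = +(101/3).
Reduce top mod 3: now compute (2/3).
Pull out 2: since 3 ≡ 3 (mod 8), (2/3) = -1.
Reached (1/3) = 1. Collecting the sign flips along the way, the symbol is +1.

1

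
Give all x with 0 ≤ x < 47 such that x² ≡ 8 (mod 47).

14, 33

Since 47 ≡ 3 (mod 4), a square root of 8 is 8^((47+1)/4) = 8^12 mod 47.
Repeated squaring: 8^2≡17, 8^4≡7, 8^8≡2 (mod 47).
8^12 = 8^(8+4) ≡ 14 (mod 47).
Check: 14² = 196 ≡ 8 (mod 47). The two roots are 14 and 33.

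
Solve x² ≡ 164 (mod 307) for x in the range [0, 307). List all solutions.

Since 307 ≡ 3 (mod 4), a square root of 164 is 164^((307+1)/4) = 164^77 mod 307.
Repeated squaring: 164^2≡187, 164^4≡278, 164^8≡227, 164^16≡260, 164^32≡60, 164^64≡223 (mod 307).
164^77 = 164^(64+8+4+1) ≡ 222 (mod 307).
Check: 222² = 49284 ≡ 164 (mod 307). The two roots are 85 and 222.

85, 222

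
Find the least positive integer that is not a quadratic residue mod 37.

2

(2/37) = −1, so 2 is the smallest positive non-residue mod 37.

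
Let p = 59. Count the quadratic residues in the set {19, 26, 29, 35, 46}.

5

(19/59) = +1 → QR.
(26/59) = +1 → QR.
(29/59) = +1 → QR.
(35/59) = +1 → QR.
(46/59) = +1 → QR.
Total quadratic residues among the 5: 5.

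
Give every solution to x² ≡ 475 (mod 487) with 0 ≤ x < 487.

44, 443

Since 487 ≡ 3 (mod 4), a square root of 475 is 475^((487+1)/4) = 475^122 mod 487.
Repeated squaring: 475^2≡144, 475^4≡282, 475^8≡143, 475^16≡482, 475^32≡25, 475^64≡138 (mod 487).
475^122 = 475^(64+32+16+8+2) ≡ 443 (mod 487).
Check: 443² = 196249 ≡ 475 (mod 487). The two roots are 44 and 443.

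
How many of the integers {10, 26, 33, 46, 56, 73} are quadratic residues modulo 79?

4

(10/79) = +1 → QR.
(26/79) = +1 → QR.
(33/79) = -1 → non-residue.
(46/79) = +1 → QR.
(56/79) = -1 → non-residue.
(73/79) = +1 → QR.
Total quadratic residues among the 6: 4.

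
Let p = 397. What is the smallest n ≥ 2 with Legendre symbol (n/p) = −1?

(2/397) = −1, so 2 is the smallest positive non-residue mod 397.

2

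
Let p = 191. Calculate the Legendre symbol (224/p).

-1

First reduce: 224 ≡ 33 (mod 191).
Reciprocity: 33 ≡ 1 and 191 ≡ 3 (mod 4), so (33/191) = +(191/33).
Reduce top mod 33: now compute (26/33).
Pull out 2: since 33 ≡ 1 (mod 8), (2/33) = +1.
Reciprocity: 13 ≡ 1 and 33 ≡ 1 (mod 4), so (13/33) = +(33/13).
Reduce top mod 13: now compute (7/13).
Reciprocity: 7 ≡ 3 and 13 ≡ 1 (mod 4), so (7/13) = +(13/7).
Reduce top mod 7: now compute (6/7).
Pull out 2: since 7 ≡ 7 (mod 8), (2/7) = +1.
Reciprocity: 3 ≡ 3 and 7 ≡ 3 (mod 4), so (3/7) = −(7/3).
Reduce top mod 3: now compute (1/3).
Reached (1/3) = 1. Collecting the sign flips along the way, the symbol is -1.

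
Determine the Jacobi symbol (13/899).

Reciprocity: 13 ≡ 1 and 899 ≡ 3 (mod 4), so (13/899) = +(899/13).
Reduce top mod 13: now compute (2/13).
Pull out 2: since 13 ≡ 5 (mod 8), (2/13) = -1.
Reached (1/13) = 1. Collecting the sign flips along the way, the symbol is -1.

-1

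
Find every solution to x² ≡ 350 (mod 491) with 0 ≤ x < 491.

29, 462

Since 491 ≡ 3 (mod 4), a square root of 350 is 350^((491+1)/4) = 350^123 mod 491.
Repeated squaring: 350^2≡241, 350^4≡143, 350^8≡318, 350^16≡469, 350^32≡484, 350^64≡49 (mod 491).
350^123 = 350^(64+32+16+8+2+1) ≡ 462 (mod 491).
Check: 462² = 213444 ≡ 350 (mod 491). The two roots are 29 and 462.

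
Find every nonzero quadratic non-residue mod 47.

Square k = 1,…,23 (k and 47−k give the same square):
1²=1, 2²=4, 3²=9, 4²=16, 5²=25, 6²=36, 7²≡2, 8²≡17, 9²≡34, 10²≡6, 11²≡27, 12²≡3, 13²≡28, 14²≡8, 15²≡37, 16²≡21, 17²≡7, 18²≡42, 19²≡32, 20²≡24, 21²≡18, 22²≡14, 23²≡12 (mod 47).
The residues are {1, 2, 3, 4, 6, 7, 8, 9, 12, 14, 16, 17, 18, 21, 24, 25, 27, 28, 32, 34, 36, 37, 42}; the non-residues are the remaining 23 nonzero classes.

5,10,11,13,15,19,20,22,23,26,29,30,31,33,35,38,39,40,41,43,44,45,46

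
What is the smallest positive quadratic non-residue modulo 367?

3

(2/367) = +1, so 2 is a residue.
(3/367) = −1, so 3 is the smallest positive non-residue mod 367.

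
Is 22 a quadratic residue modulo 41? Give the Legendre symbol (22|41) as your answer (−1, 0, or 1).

-1

Pull out 2: since 41 ≡ 1 (mod 8), (2/41) = +1.
Reciprocity: 11 ≡ 3 and 41 ≡ 1 (mod 4), so (11/41) = +(41/11).
Reduce top mod 11: now compute (8/11).
Pull out 2^3: since 11 ≡ 3 (mod 8), (2/11) = -1, so (2/11)^3 = -1.
Reached (1/11) = 1. Collecting the sign flips along the way, the symbol is -1.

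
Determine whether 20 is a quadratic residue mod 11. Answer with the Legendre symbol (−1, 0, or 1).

1

First reduce: 20 ≡ 9 (mod 11).
Reciprocity: 9 ≡ 1 and 11 ≡ 3 (mod 4), so (9/11) = +(11/9).
Reduce top mod 9: now compute (2/9).
Pull out 2: since 9 ≡ 1 (mod 8), (2/9) = +1.
Reached (1/9) = 1. Collecting the sign flips along the way, the symbol is +1.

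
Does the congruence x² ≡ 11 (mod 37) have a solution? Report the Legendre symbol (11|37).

1

Euler's criterion: (11/37) ≡ 11^18 (mod 37).
11^2 ≡ 10 (mod 37)
11^4 ≡ 26 (mod 37)
11^8 ≡ 10 (mod 37)
11^16 ≡ 26 (mod 37)
11^18 = 11^(16+2) ≡ 1 (mod 37).
Result is 1, so (11/37) = 1.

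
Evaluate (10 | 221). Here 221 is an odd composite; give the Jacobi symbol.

Pull out 2: since 221 ≡ 5 (mod 8), (2/221) = -1.
Reciprocity: 5 ≡ 1 and 221 ≡ 1 (mod 4), so (5/221) = +(221/5).
Reduce top mod 5: now compute (1/5).
Reached (1/5) = 1. Collecting the sign flips along the way, the symbol is -1.

-1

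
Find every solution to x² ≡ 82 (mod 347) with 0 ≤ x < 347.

155, 192

Since 347 ≡ 3 (mod 4), a square root of 82 is 82^((347+1)/4) = 82^87 mod 347.
Repeated squaring: 82^2≡131, 82^4≡158, 82^8≡327, 82^16≡53, 82^32≡33, 82^64≡48 (mod 347).
82^87 = 82^(64+16+4+2+1) ≡ 192 (mod 347).
Check: 192² = 36864 ≡ 82 (mod 347). The two roots are 155 and 192.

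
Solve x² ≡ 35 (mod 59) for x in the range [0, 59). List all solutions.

25, 34

Since 59 ≡ 3 (mod 4), a square root of 35 is 35^((59+1)/4) = 35^15 mod 59.
Repeated squaring: 35^2≡45, 35^4≡19, 35^8≡7 (mod 59).
35^15 = 35^(8+4+2+1) ≡ 25 (mod 59).
Check: 25² = 625 ≡ 35 (mod 59). The two roots are 25 and 34.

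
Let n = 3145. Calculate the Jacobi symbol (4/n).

Pull out 2^2: since 3145 ≡ 1 (mod 8), (2/3145) = +1, so (2/3145)^2 = +1.
Reached (1/3145) = 1. Collecting the sign flips along the way, the symbol is +1.

1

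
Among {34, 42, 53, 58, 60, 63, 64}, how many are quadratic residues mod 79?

(34/79) = -1 → non-residue.
(42/79) = +1 → QR.
(53/79) = -1 → non-residue.
(58/79) = -1 → non-residue.
(60/79) = -1 → non-residue.
(63/79) = -1 → non-residue.
(64/79) = +1 → QR.
Total quadratic residues among the 7: 2.

2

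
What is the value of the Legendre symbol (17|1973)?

Reciprocity: 17 ≡ 1 and 1973 ≡ 1 (mod 4), so (17/1973) = +(1973/17).
Reduce top mod 17: now compute (1/17).
Reached (1/17) = 1. Collecting the sign flips along the way, the symbol is +1.

1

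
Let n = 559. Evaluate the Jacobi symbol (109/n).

Reciprocity: 109 ≡ 1 and 559 ≡ 3 (mod 4), so (109/559) = +(559/109).
Reduce top mod 109: now compute (14/109).
Pull out 2: since 109 ≡ 5 (mod 8), (2/109) = -1.
Reciprocity: 7 ≡ 3 and 109 ≡ 1 (mod 4), so (7/109) = +(109/7).
Reduce top mod 7: now compute (4/7).
Pull out 2^2: since 7 ≡ 7 (mod 8), (2/7) = +1, so (2/7)^2 = +1.
Reached (1/7) = 1. Collecting the sign flips along the way, the symbol is -1.

-1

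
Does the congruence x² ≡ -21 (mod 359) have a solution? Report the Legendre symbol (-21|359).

First reduce: -21 ≡ 338 (mod 359).
Pull out 2: since 359 ≡ 7 (mod 8), (2/359) = +1.
Reciprocity: 169 ≡ 1 and 359 ≡ 3 (mod 4), so (169/359) = +(359/169).
Reduce top mod 169: now compute (21/169).
Reciprocity: 21 ≡ 1 and 169 ≡ 1 (mod 4), so (21/169) = +(169/21).
Reduce top mod 21: now compute (1/21).
Reached (1/21) = 1. Collecting the sign flips along the way, the symbol is +1.

1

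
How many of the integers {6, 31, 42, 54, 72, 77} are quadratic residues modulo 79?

3

(6/79) = -1 → non-residue.
(31/79) = +1 → QR.
(42/79) = +1 → QR.
(54/79) = -1 → non-residue.
(72/79) = +1 → QR.
(77/79) = -1 → non-residue.
Total quadratic residues among the 6: 3.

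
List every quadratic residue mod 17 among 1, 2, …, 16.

1 2 4 8 9 13 15 16

Square k = 1,…,8 (k and 17−k give the same square):
1²=1, 2²=4, 3²=9, 4²=16, 5²≡8, 6²≡2, 7²≡15, 8²≡13 (mod 17).
So the quadratic residues mod 17 are {1, 2, 4, 8, 9, 13, 15, 16}.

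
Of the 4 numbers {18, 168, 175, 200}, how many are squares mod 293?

0

(18/293) = -1 → non-residue.
(168/293) = -1 → non-residue.
(175/293) = -1 → non-residue.
(200/293) = -1 → non-residue.
Total quadratic residues among the 4: 0.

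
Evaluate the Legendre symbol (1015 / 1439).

Reciprocity: 1015 ≡ 3 and 1439 ≡ 3 (mod 4), so (1015/1439) = −(1439/1015).
Reduce top mod 1015: now compute (424/1015).
Pull out 2^3: since 1015 ≡ 7 (mod 8), (2/1015) = +1, so (2/1015)^3 = +1.
Reciprocity: 53 ≡ 1 and 1015 ≡ 3 (mod 4), so (53/1015) = +(1015/53).
Reduce top mod 53: now compute (8/53).
Pull out 2^3: since 53 ≡ 5 (mod 8), (2/53) = -1, so (2/53)^3 = -1.
Reached (1/53) = 1. Collecting the sign flips along the way, the symbol is +1.

1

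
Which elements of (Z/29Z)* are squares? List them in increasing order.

Square k = 1,…,14 (k and 29−k give the same square):
1²=1, 2²=4, 3²=9, 4²=16, 5²=25, 6²≡7, 7²≡20, 8²≡6, 9²≡23, 10²≡13, 11²≡5, 12²≡28, 13²≡24, 14²≡22 (mod 29).
So the quadratic residues mod 29 are {1, 4, 5, 6, 7, 9, 13, 16, 20, 22, 23, 24, 25, 28}.

1, 4, 5, 6, 7, 9, 13, 16, 20, 22, 23, 24, 25, 28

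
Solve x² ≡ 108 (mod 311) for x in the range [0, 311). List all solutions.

Since 311 ≡ 3 (mod 4), a square root of 108 is 108^((311+1)/4) = 108^78 mod 311.
Repeated squaring: 108^2≡157, 108^4≡80, 108^8≡180, 108^16≡56, 108^32≡26, 108^64≡54 (mod 311).
108^78 = 108^(64+8+4+2) ≡ 150 (mod 311).
Check: 150² = 22500 ≡ 108 (mod 311). The two roots are 150 and 161.

150, 161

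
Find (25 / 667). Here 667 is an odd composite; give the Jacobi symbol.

1

Reciprocity: 25 ≡ 1 and 667 ≡ 3 (mod 4), so (25/667) = +(667/25).
Reduce top mod 25: now compute (17/25).
Reciprocity: 17 ≡ 1 and 25 ≡ 1 (mod 4), so (17/25) = +(25/17).
Reduce top mod 17: now compute (8/17).
Pull out 2^3: since 17 ≡ 1 (mod 8), (2/17) = +1, so (2/17)^3 = +1.
Reached (1/17) = 1. Collecting the sign flips along the way, the symbol is +1.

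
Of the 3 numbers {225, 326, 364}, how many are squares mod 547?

2

(225/547) = +1 → QR.
(326/547) = +1 → QR.
(364/547) = -1 → non-residue.
Total quadratic residues among the 3: 2.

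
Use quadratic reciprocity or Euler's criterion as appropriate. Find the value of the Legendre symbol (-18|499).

Euler's criterion: (-18/499) ≡ 481^249 (mod 499).
481^2 ≡ 324 (mod 499)
481^4 ≡ 186 (mod 499)
481^8 ≡ 165 (mod 499)
481^16 ≡ 279 (mod 499)
481^32 ≡ 496 (mod 499)
481^64 ≡ 9 (mod 499)
481^128 ≡ 81 (mod 499)
481^249 = 481^(128+64+32+16+8+1) ≡ 1 (mod 499).
Result is 1, so (-18/499) = 1.

1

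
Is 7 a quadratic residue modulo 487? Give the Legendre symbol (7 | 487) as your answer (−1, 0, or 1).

-1

Reciprocity: 7 ≡ 3 and 487 ≡ 3 (mod 4), so (7/487) = −(487/7).
Reduce top mod 7: now compute (4/7).
Pull out 2^2: since 7 ≡ 7 (mod 8), (2/7) = +1, so (2/7)^2 = +1.
Reached (1/7) = 1. Collecting the sign flips along the way, the symbol is -1.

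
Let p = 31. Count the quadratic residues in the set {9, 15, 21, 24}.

(9/31) = +1 → QR.
(15/31) = -1 → non-residue.
(21/31) = -1 → non-residue.
(24/31) = -1 → non-residue.
Total quadratic residues among the 4: 1.

1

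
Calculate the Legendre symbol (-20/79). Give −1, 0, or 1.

-1

Euler's criterion: (-20/79) ≡ 59^39 (mod 79).
59^2 ≡ 5 (mod 79)
59^4 ≡ 25 (mod 79)
59^8 ≡ 72 (mod 79)
59^16 ≡ 49 (mod 79)
59^32 ≡ 31 (mod 79)
59^39 = 59^(32+4+2+1) ≡ 78 (mod 79).
Result is 78 ≡ −1, so (-20/79) = −1.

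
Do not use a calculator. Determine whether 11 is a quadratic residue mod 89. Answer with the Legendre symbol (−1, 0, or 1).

Euler's criterion: (11/89) ≡ 11^44 (mod 89).
11^2 ≡ 32 (mod 89)
11^4 ≡ 45 (mod 89)
11^8 ≡ 67 (mod 89)
11^16 ≡ 39 (mod 89)
11^32 ≡ 8 (mod 89)
11^44 = 11^(32+8+4) ≡ 1 (mod 89).
Result is 1, so (11/89) = 1.

1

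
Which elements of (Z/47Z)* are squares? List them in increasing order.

1 2 3 4 6 7 8 9 12 14 16 17 18 21 24 25 27 28 32 34 36 37 42

Square k = 1,…,23 (k and 47−k give the same square):
1²=1, 2²=4, 3²=9, 4²=16, 5²=25, 6²=36, 7²≡2, 8²≡17, 9²≡34, 10²≡6, 11²≡27, 12²≡3, 13²≡28, 14²≡8, 15²≡37, 16²≡21, 17²≡7, 18²≡42, 19²≡32, 20²≡24, 21²≡18, 22²≡14, 23²≡12 (mod 47).
So the quadratic residues mod 47 are {1, 2, 3, 4, 6, 7, 8, 9, 12, 14, 16, 17, 18, 21, 24, 25, 27, 28, 32, 34, 36, 37, 42}.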